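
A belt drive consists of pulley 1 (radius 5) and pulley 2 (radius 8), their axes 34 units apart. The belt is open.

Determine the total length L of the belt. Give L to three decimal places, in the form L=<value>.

L=109.106

open belt: β = asin((r2−r1)/C) = asin(3/34) = 5.0621°
wrap1 = π − 2β = 169.8758°
wrap2 = π + 2β = 190.1242°
tangent length = C·cosβ = 33.8674
L = r1·wrap1 + r2·wrap2 + 2·C·cosβ = 5·2.9649 + 8·3.3183 + 2·33.8674 = 109.1056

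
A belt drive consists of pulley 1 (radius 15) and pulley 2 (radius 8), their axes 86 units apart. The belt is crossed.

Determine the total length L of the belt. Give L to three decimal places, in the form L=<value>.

crossed belt: β = asin((r1+r2)/C) = asin(23/86) = 15.5121°
wrap1 = wrap2 = π + 2β = 211.0242°
tangent length = C·cosβ = 82.8674
L = (r1+r2)·wrap + 2·C·cosβ = 23·3.6831 + 2·82.8674 = 250.4453

L=250.445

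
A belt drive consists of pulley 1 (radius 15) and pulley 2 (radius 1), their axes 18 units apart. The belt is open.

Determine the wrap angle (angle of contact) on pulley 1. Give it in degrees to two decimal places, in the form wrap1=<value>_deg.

open belt: β = asin((r2−r1)/C) = asin(-14/18) = -51.0576°
wrap1 = π − 2β = 282.1151°
wrap2 = π + 2β = 77.8849°

wrap1=282.12_deg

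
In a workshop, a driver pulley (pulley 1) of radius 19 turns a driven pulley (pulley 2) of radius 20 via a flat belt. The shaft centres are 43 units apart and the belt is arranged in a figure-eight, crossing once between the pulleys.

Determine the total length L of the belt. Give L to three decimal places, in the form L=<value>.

crossed belt: β = asin((r1+r2)/C) = asin(39/43) = 65.0908°
wrap1 = wrap2 = π + 2β = 310.1817°
tangent length = C·cosβ = 18.1108
L = (r1+r2)·wrap + 2·C·cosβ = 39·5.4137 + 2·18.1108 = 247.3555

L=247.356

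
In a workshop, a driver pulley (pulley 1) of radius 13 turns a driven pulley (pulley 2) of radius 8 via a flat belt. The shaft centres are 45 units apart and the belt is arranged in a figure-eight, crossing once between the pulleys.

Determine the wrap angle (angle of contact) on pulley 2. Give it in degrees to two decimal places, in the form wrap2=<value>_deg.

wrap2=235.64_deg

crossed belt: β = asin((r1+r2)/C) = asin(21/45) = 27.8181°
wrap1 = wrap2 = π + 2β = 235.6363°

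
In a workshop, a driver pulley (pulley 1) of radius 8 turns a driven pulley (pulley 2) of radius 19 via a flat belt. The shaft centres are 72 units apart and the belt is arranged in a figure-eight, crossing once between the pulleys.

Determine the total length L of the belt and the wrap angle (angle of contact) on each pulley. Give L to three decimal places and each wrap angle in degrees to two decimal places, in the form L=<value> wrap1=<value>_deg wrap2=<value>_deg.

crossed belt: β = asin((r1+r2)/C) = asin(27/72) = 22.0243°
wrap1 = wrap2 = π + 2β = 224.0486°
tangent length = C·cosβ = 66.7458
L = (r1+r2)·wrap + 2·C·cosβ = 27·3.9104 + 2·66.7458 = 239.0720

L=239.072 wrap1=224.05_deg wrap2=224.05_deg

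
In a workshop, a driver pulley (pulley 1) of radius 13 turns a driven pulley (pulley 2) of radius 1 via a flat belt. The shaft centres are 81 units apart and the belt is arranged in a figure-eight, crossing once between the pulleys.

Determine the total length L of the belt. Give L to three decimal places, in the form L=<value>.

crossed belt: β = asin((r1+r2)/C) = asin(14/81) = 9.9530°
wrap1 = wrap2 = π + 2β = 199.9059°
tangent length = C·cosβ = 79.7810
L = (r1+r2)·wrap + 2·C·cosβ = 14·3.4890 + 2·79.7810 = 208.4081

L=208.408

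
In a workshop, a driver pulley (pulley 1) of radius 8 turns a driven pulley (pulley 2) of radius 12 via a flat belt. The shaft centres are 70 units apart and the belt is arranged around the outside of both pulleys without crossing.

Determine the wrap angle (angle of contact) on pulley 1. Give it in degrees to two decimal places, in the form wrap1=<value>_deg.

open belt: β = asin((r2−r1)/C) = asin(4/70) = 3.2758°
wrap1 = π − 2β = 173.4483°
wrap2 = π + 2β = 186.5517°

wrap1=173.45_deg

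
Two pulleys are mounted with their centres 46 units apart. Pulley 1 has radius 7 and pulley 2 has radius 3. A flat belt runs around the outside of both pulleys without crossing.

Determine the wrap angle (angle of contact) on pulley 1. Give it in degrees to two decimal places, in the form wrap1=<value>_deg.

open belt: β = asin((r2−r1)/C) = asin(-4/46) = -4.9885°
wrap1 = π − 2β = 189.9771°
wrap2 = π + 2β = 170.0229°

wrap1=189.98_deg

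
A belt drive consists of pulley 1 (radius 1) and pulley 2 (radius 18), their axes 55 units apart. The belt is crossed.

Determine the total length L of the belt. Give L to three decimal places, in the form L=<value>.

L=176.322

crossed belt: β = asin((r1+r2)/C) = asin(19/55) = 20.2095°
wrap1 = wrap2 = π + 2β = 220.4191°
tangent length = C·cosβ = 51.6140
L = (r1+r2)·wrap + 2·C·cosβ = 19·3.8470 + 2·51.6140 = 176.3216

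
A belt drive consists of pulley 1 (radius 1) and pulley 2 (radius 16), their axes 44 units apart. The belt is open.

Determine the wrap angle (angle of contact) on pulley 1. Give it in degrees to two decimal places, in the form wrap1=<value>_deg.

open belt: β = asin((r2−r1)/C) = asin(15/44) = 19.9323°
wrap1 = π − 2β = 140.1355°
wrap2 = π + 2β = 219.8645°

wrap1=140.14_deg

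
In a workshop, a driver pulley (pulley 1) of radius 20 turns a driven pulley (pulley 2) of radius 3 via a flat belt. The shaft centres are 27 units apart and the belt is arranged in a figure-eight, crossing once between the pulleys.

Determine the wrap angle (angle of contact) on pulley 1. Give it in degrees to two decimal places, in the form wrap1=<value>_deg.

crossed belt: β = asin((r1+r2)/C) = asin(23/27) = 58.4137°
wrap1 = wrap2 = π + 2β = 296.8273°

wrap1=296.83_deg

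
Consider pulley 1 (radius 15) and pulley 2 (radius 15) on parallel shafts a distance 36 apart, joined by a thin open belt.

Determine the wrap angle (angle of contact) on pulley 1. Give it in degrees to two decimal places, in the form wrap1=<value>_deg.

open belt: β = asin((r2−r1)/C) = asin(0/36) = 0.0000°
wrap1 = π − 2β = 180.0000°
wrap2 = π + 2β = 180.0000°

wrap1=180.00_deg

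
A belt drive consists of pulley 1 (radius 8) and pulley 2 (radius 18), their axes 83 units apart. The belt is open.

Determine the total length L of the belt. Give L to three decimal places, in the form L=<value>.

open belt: β = asin((r2−r1)/C) = asin(10/83) = 6.9199°
wrap1 = π − 2β = 166.1602°
wrap2 = π + 2β = 193.8398°
tangent length = C·cosβ = 82.3954
L = r1·wrap1 + r2·wrap2 + 2·C·cosβ = 8·2.9000 + 18·3.3831 + 2·82.3954 = 248.8877

L=248.888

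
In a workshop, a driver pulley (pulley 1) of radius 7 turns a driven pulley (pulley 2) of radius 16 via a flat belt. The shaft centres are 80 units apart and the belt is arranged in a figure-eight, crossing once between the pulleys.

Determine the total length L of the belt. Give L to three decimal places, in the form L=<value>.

L=238.916

crossed belt: β = asin((r1+r2)/C) = asin(23/80) = 16.7083°
wrap1 = wrap2 = π + 2β = 213.4167°
tangent length = C·cosβ = 76.6225
L = (r1+r2)·wrap + 2·C·cosβ = 23·3.7248 + 2·76.6225 = 238.9159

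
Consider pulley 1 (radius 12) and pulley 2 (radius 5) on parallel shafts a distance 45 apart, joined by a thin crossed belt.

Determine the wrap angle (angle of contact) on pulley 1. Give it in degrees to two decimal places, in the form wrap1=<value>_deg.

crossed belt: β = asin((r1+r2)/C) = asin(17/45) = 22.1961°
wrap1 = wrap2 = π + 2β = 224.3922°

wrap1=224.39_deg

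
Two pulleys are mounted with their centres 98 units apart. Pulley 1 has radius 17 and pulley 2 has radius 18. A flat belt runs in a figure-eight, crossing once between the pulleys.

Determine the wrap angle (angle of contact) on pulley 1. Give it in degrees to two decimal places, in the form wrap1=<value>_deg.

crossed belt: β = asin((r1+r2)/C) = asin(35/98) = 20.9248°
wrap1 = wrap2 = π + 2β = 221.8497°

wrap1=221.85_deg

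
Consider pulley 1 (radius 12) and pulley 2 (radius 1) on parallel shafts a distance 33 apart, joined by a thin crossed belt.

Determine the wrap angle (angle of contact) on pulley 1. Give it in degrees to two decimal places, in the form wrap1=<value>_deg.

crossed belt: β = asin((r1+r2)/C) = asin(13/33) = 23.1998°
wrap1 = wrap2 = π + 2β = 226.3997°

wrap1=226.40_deg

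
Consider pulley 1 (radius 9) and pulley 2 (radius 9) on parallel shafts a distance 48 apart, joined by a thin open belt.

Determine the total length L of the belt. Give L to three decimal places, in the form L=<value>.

L=152.549

open belt: β = asin((r2−r1)/C) = asin(0/48) = 0.0000°
wrap1 = π − 2β = 180.0000°
wrap2 = π + 2β = 180.0000°
tangent length = C·cosβ = 48.0000
L = r1·wrap1 + r2·wrap2 + 2·C·cosβ = 9·3.1416 + 9·3.1416 + 2·48.0000 = 152.5487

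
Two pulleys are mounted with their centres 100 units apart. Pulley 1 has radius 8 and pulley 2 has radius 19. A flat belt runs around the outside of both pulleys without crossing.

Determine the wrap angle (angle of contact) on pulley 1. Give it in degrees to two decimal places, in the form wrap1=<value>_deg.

wrap1=167.37_deg

open belt: β = asin((r2−r1)/C) = asin(11/100) = 6.3153°
wrap1 = π − 2β = 167.3694°
wrap2 = π + 2β = 192.6306°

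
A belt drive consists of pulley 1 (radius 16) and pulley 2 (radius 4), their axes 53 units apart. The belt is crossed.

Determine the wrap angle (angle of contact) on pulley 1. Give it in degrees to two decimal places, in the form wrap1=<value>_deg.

crossed belt: β = asin((r1+r2)/C) = asin(20/53) = 22.1702°
wrap1 = wrap2 = π + 2β = 224.3403°

wrap1=224.34_deg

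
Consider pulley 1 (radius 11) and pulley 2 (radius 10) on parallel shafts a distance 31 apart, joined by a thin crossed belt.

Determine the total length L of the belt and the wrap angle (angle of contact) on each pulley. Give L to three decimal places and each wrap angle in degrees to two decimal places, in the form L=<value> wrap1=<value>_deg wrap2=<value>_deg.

crossed belt: β = asin((r1+r2)/C) = asin(21/31) = 42.6423°
wrap1 = wrap2 = π + 2β = 265.2846°
tangent length = C·cosβ = 22.8035
L = (r1+r2)·wrap + 2·C·cosβ = 21·4.6301 + 2·22.8035 = 142.8389

L=142.839 wrap1=265.28_deg wrap2=265.28_deg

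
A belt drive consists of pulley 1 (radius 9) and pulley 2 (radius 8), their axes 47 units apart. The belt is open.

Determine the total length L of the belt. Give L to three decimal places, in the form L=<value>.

open belt: β = asin((r2−r1)/C) = asin(-1/47) = -1.2192°
wrap1 = π − 2β = 182.4383°
wrap2 = π + 2β = 177.5617°
tangent length = C·cosβ = 46.9894
L = r1·wrap1 + r2·wrap2 + 2·C·cosβ = 9·3.1841 + 8·3.0990 + 2·46.9894 = 147.4284

L=147.428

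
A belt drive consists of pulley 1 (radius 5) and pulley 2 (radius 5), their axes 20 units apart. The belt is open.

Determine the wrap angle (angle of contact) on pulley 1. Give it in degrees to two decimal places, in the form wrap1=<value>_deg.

open belt: β = asin((r2−r1)/C) = asin(0/20) = 0.0000°
wrap1 = π − 2β = 180.0000°
wrap2 = π + 2β = 180.0000°

wrap1=180.00_deg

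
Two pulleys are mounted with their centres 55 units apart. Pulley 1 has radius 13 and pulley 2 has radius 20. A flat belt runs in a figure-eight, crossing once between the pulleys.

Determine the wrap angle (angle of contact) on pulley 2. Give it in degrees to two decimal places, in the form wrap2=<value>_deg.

wrap2=253.74_deg

crossed belt: β = asin((r1+r2)/C) = asin(33/55) = 36.8699°
wrap1 = wrap2 = π + 2β = 253.7398°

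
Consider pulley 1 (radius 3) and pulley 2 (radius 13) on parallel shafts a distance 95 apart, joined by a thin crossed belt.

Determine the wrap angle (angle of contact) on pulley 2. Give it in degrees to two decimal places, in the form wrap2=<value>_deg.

crossed belt: β = asin((r1+r2)/C) = asin(16/95) = 9.6960°
wrap1 = wrap2 = π + 2β = 199.3921°

wrap2=199.39_deg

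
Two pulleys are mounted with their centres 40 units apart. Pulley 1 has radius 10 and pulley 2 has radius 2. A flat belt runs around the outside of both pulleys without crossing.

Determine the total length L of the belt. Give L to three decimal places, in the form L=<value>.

L=119.305

open belt: β = asin((r2−r1)/C) = asin(-8/40) = -11.5370°
wrap1 = π − 2β = 203.0739°
wrap2 = π + 2β = 156.9261°
tangent length = C·cosβ = 39.1918
L = r1·wrap1 + r2·wrap2 + 2·C·cosβ = 10·3.5443 + 2·2.7389 + 2·39.1918 = 119.3045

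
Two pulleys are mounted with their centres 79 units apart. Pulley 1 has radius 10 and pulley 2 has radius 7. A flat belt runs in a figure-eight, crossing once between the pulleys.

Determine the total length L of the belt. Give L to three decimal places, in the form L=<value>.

L=215.080

crossed belt: β = asin((r1+r2)/C) = asin(17/79) = 12.4267°
wrap1 = wrap2 = π + 2β = 204.8533°
tangent length = C·cosβ = 77.1492
L = (r1+r2)·wrap + 2·C·cosβ = 17·3.5754 + 2·77.1492 = 215.0796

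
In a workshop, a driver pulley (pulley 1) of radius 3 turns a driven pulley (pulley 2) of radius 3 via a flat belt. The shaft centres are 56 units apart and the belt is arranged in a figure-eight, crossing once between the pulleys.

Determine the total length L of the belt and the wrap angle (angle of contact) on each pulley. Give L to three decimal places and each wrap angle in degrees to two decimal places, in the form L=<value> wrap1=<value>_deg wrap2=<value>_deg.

L=131.493 wrap1=192.30_deg wrap2=192.30_deg

crossed belt: β = asin((r1+r2)/C) = asin(6/56) = 6.1506°
wrap1 = wrap2 = π + 2β = 192.3013°
tangent length = C·cosβ = 55.6776
L = (r1+r2)·wrap + 2·C·cosβ = 6·3.3563 + 2·55.6776 = 131.4930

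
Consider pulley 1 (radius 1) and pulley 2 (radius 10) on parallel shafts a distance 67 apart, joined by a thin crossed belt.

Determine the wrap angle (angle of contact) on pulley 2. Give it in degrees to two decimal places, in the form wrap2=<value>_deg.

wrap2=198.90_deg

crossed belt: β = asin((r1+r2)/C) = asin(11/67) = 9.4496°
wrap1 = wrap2 = π + 2β = 198.8991°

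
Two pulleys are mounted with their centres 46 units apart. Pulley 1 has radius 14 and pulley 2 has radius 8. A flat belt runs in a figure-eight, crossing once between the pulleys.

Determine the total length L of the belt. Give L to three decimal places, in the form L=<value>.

crossed belt: β = asin((r1+r2)/C) = asin(22/46) = 28.5719°
wrap1 = wrap2 = π + 2β = 237.1438°
tangent length = C·cosβ = 40.3980
L = (r1+r2)·wrap + 2·C·cosβ = 22·4.1389 + 2·40.3980 = 171.8527

L=171.853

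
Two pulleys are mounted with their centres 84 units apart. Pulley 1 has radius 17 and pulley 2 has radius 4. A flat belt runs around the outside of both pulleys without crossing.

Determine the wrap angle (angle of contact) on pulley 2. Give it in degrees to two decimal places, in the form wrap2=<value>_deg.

wrap2=162.19_deg

open belt: β = asin((r2−r1)/C) = asin(-13/84) = -8.9030°
wrap1 = π − 2β = 197.8060°
wrap2 = π + 2β = 162.1940°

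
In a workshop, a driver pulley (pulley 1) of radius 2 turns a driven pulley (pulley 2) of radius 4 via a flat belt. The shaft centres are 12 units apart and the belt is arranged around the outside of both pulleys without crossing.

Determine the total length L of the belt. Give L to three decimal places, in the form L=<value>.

open belt: β = asin((r2−r1)/C) = asin(2/12) = 9.5941°
wrap1 = π − 2β = 160.8119°
wrap2 = π + 2β = 199.1881°
tangent length = C·cosβ = 11.8322
L = r1·wrap1 + r2·wrap2 + 2·C·cosβ = 2·2.8067 + 4·3.4765 + 2·11.8322 = 43.1837

L=43.184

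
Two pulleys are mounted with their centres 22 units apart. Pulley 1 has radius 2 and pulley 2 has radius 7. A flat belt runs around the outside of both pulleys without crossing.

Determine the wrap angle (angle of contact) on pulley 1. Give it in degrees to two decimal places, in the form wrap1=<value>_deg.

open belt: β = asin((r2−r1)/C) = asin(5/22) = 13.1366°
wrap1 = π − 2β = 153.7269°
wrap2 = π + 2β = 206.2731°

wrap1=153.73_deg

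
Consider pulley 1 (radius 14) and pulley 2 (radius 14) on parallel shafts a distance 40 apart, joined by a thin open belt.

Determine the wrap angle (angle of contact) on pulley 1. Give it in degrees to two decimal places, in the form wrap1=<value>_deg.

wrap1=180.00_deg

open belt: β = asin((r2−r1)/C) = asin(0/40) = 0.0000°
wrap1 = π − 2β = 180.0000°
wrap2 = π + 2β = 180.0000°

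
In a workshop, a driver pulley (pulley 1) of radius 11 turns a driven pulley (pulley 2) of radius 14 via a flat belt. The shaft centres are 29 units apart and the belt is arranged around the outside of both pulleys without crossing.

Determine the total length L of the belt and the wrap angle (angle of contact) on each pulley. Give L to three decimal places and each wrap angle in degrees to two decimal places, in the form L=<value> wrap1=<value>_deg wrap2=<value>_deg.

L=136.850 wrap1=168.12_deg wrap2=191.88_deg

open belt: β = asin((r2−r1)/C) = asin(3/29) = 5.9378°
wrap1 = π − 2β = 168.1245°
wrap2 = π + 2β = 191.8755°
tangent length = C·cosβ = 28.8444
L = r1·wrap1 + r2·wrap2 + 2·C·cosβ = 11·2.9343 + 14·3.3489 + 2·28.8444 = 136.8504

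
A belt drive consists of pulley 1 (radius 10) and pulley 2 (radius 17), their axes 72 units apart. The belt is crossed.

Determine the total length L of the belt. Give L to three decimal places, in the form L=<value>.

crossed belt: β = asin((r1+r2)/C) = asin(27/72) = 22.0243°
wrap1 = wrap2 = π + 2β = 224.0486°
tangent length = C·cosβ = 66.7458
L = (r1+r2)·wrap + 2·C·cosβ = 27·3.9104 + 2·66.7458 = 239.0720

L=239.072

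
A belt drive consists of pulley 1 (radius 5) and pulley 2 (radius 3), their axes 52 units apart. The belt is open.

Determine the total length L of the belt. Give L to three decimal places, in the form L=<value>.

open belt: β = asin((r2−r1)/C) = asin(-2/52) = -2.2042°
wrap1 = π − 2β = 184.4085°
wrap2 = π + 2β = 175.5915°
tangent length = C·cosβ = 51.9615
L = r1·wrap1 + r2·wrap2 + 2·C·cosβ = 5·3.2185 + 3·3.0647 + 2·51.9615 = 129.2097

L=129.210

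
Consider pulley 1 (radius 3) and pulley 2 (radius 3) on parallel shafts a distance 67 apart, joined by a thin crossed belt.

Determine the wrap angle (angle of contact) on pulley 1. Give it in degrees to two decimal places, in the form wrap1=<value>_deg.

wrap1=190.28_deg

crossed belt: β = asin((r1+r2)/C) = asin(6/67) = 5.1378°
wrap1 = wrap2 = π + 2β = 190.2757°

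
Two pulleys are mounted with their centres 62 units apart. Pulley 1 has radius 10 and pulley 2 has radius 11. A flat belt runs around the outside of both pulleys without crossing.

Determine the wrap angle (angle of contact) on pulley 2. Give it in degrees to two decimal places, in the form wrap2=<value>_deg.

open belt: β = asin((r2−r1)/C) = asin(1/62) = 0.9242°
wrap1 = π − 2β = 178.1517°
wrap2 = π + 2β = 181.8483°

wrap2=181.85_deg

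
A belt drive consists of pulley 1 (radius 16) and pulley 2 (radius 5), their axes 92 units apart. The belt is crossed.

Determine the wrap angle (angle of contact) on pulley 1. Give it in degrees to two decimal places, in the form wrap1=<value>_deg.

wrap1=206.39_deg

crossed belt: β = asin((r1+r2)/C) = asin(21/92) = 13.1947°
wrap1 = wrap2 = π + 2β = 206.3894°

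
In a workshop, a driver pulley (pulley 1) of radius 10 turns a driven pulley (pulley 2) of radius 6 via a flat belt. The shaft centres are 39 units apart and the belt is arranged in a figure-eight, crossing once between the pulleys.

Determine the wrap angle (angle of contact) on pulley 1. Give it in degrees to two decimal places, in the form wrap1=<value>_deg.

wrap1=228.44_deg

crossed belt: β = asin((r1+r2)/C) = asin(16/39) = 24.2209°
wrap1 = wrap2 = π + 2β = 228.4419°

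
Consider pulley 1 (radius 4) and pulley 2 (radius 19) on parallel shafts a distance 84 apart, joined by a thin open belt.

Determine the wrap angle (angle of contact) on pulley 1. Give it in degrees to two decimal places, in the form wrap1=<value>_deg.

wrap1=159.43_deg

open belt: β = asin((r2−r1)/C) = asin(15/84) = 10.2866°
wrap1 = π − 2β = 159.4269°
wrap2 = π + 2β = 200.5731°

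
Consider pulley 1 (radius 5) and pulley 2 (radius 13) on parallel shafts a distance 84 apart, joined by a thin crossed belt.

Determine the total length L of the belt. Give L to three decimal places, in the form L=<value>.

crossed belt: β = asin((r1+r2)/C) = asin(18/84) = 12.3736°
wrap1 = wrap2 = π + 2β = 204.7473°
tangent length = C·cosβ = 82.0488
L = (r1+r2)·wrap + 2·C·cosβ = 18·3.5735 + 2·82.0488 = 228.4208

L=228.421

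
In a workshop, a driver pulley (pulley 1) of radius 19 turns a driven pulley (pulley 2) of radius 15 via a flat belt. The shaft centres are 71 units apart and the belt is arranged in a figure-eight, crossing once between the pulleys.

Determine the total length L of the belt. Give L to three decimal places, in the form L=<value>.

L=265.431

crossed belt: β = asin((r1+r2)/C) = asin(34/71) = 28.6118°
wrap1 = wrap2 = π + 2β = 237.2237°
tangent length = C·cosβ = 62.3298
L = (r1+r2)·wrap + 2·C·cosβ = 34·4.1403 + 2·62.3298 = 265.4309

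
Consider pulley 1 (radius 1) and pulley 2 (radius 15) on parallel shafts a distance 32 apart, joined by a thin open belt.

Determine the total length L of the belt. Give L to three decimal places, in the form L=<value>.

open belt: β = asin((r2−r1)/C) = asin(14/32) = 25.9445°
wrap1 = π − 2β = 128.1110°
wrap2 = π + 2β = 231.8890°
tangent length = C·cosβ = 28.7750
L = r1·wrap1 + r2·wrap2 + 2·C·cosβ = 1·2.2360 + 15·4.0472 + 2·28.7750 = 120.4943

L=120.494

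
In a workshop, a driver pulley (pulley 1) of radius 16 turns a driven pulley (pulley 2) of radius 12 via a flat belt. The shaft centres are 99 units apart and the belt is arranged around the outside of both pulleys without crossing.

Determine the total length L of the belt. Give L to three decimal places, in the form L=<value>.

L=286.126

open belt: β = asin((r2−r1)/C) = asin(-4/99) = -2.3156°
wrap1 = π − 2β = 184.6312°
wrap2 = π + 2β = 175.3688°
tangent length = C·cosβ = 98.9192
L = r1·wrap1 + r2·wrap2 + 2·C·cosβ = 16·3.2224 + 12·3.0608 + 2·98.9192 = 286.1262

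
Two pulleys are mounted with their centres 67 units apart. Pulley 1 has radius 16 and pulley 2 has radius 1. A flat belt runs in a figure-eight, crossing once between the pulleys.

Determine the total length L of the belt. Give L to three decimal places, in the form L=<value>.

L=191.744

crossed belt: β = asin((r1+r2)/C) = asin(17/67) = 14.6984°
wrap1 = wrap2 = π + 2β = 209.3968°
tangent length = C·cosβ = 64.8074
L = (r1+r2)·wrap + 2·C·cosβ = 17·3.6547 + 2·64.8074 = 191.7441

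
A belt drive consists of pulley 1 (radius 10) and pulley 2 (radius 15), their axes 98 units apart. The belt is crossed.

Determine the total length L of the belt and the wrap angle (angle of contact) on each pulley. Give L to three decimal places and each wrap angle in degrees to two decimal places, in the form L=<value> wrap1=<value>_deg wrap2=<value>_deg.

crossed belt: β = asin((r1+r2)/C) = asin(25/98) = 14.7796°
wrap1 = wrap2 = π + 2β = 209.5593°
tangent length = C·cosβ = 94.7576
L = (r1+r2)·wrap + 2·C·cosβ = 25·3.6575 + 2·94.7576 = 280.9526

L=280.953 wrap1=209.56_deg wrap2=209.56_deg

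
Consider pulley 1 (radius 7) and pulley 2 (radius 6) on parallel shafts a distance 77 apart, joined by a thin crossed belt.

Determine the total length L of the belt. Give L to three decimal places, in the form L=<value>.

L=197.041

crossed belt: β = asin((r1+r2)/C) = asin(13/77) = 9.7199°
wrap1 = wrap2 = π + 2β = 199.4397°
tangent length = C·cosβ = 75.8947
L = (r1+r2)·wrap + 2·C·cosβ = 13·3.4809 + 2·75.8947 = 197.0408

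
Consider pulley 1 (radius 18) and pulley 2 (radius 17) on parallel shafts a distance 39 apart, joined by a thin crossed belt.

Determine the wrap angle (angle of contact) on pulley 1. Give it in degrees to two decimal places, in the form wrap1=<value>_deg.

crossed belt: β = asin((r1+r2)/C) = asin(35/39) = 63.8230°
wrap1 = wrap2 = π + 2β = 307.6461°

wrap1=307.65_deg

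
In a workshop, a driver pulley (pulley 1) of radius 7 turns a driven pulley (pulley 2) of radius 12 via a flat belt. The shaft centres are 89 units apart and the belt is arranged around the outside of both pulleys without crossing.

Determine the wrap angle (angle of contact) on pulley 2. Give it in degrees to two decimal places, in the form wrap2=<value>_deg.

open belt: β = asin((r2−r1)/C) = asin(5/89) = 3.2206°
wrap1 = π − 2β = 173.5589°
wrap2 = π + 2β = 186.4411°

wrap2=186.44_deg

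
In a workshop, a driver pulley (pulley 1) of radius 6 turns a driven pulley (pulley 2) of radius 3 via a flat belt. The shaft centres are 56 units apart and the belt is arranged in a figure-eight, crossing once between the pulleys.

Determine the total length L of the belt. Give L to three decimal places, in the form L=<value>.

crossed belt: β = asin((r1+r2)/C) = asin(9/56) = 9.2484°
wrap1 = wrap2 = π + 2β = 198.4967°
tangent length = C·cosβ = 55.2721
L = (r1+r2)·wrap + 2·C·cosβ = 9·3.4644 + 2·55.2721 = 141.7239

L=141.724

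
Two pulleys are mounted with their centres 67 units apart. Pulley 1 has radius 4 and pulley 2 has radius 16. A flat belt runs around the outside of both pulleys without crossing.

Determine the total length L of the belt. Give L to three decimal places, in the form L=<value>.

L=198.987

open belt: β = asin((r2−r1)/C) = asin(12/67) = 10.3176°
wrap1 = π − 2β = 159.3648°
wrap2 = π + 2β = 200.6352°
tangent length = C·cosβ = 65.9166
L = r1·wrap1 + r2·wrap2 + 2·C·cosβ = 4·2.7814 + 16·3.5017 + 2·65.9166 = 198.9869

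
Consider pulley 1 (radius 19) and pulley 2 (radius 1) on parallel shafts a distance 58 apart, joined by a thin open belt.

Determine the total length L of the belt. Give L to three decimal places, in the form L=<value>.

open belt: β = asin((r2−r1)/C) = asin(-18/58) = -18.0800°
wrap1 = π − 2β = 216.1600°
wrap2 = π + 2β = 143.8400°
tangent length = C·cosβ = 55.1362
L = r1·wrap1 + r2·wrap2 + 2·C·cosβ = 19·3.7727 + 1·2.5105 + 2·55.1362 = 184.4643

L=184.464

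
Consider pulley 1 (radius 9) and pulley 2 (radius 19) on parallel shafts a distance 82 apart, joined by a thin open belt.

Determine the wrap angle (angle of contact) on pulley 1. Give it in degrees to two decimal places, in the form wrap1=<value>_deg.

wrap1=165.99_deg

open belt: β = asin((r2−r1)/C) = asin(10/82) = 7.0047°
wrap1 = π − 2β = 165.9905°
wrap2 = π + 2β = 194.0095°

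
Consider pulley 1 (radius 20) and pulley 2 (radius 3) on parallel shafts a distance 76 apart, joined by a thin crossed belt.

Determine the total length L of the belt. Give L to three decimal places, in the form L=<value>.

L=231.272

crossed belt: β = asin((r1+r2)/C) = asin(23/76) = 17.6157°
wrap1 = wrap2 = π + 2β = 215.2315°
tangent length = C·cosβ = 72.4362
L = (r1+r2)·wrap + 2·C·cosβ = 23·3.7565 + 2·72.4362 = 231.2718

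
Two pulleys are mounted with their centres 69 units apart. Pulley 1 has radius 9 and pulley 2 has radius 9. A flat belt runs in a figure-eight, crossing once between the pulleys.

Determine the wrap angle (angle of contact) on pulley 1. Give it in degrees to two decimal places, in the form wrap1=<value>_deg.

wrap1=210.24_deg

crossed belt: β = asin((r1+r2)/C) = asin(18/69) = 15.1217°
wrap1 = wrap2 = π + 2β = 210.2433°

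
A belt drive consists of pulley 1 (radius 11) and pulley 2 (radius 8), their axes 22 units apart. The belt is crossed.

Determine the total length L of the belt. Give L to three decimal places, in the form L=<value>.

L=121.484

crossed belt: β = asin((r1+r2)/C) = asin(19/22) = 59.7274°
wrap1 = wrap2 = π + 2β = 299.4547°
tangent length = C·cosβ = 11.0905
L = (r1+r2)·wrap + 2·C·cosβ = 19·5.2265 + 2·11.0905 = 121.4840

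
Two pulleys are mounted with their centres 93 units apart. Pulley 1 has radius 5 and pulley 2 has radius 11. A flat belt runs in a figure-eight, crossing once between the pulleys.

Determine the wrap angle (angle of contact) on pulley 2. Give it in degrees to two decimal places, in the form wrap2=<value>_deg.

wrap2=199.81_deg

crossed belt: β = asin((r1+r2)/C) = asin(16/93) = 9.9066°
wrap1 = wrap2 = π + 2β = 199.8133°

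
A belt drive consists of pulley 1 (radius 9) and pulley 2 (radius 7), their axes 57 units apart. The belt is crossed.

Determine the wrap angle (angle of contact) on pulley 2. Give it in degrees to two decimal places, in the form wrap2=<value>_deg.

crossed belt: β = asin((r1+r2)/C) = asin(16/57) = 16.3021°
wrap1 = wrap2 = π + 2β = 212.6042°

wrap2=212.60_deg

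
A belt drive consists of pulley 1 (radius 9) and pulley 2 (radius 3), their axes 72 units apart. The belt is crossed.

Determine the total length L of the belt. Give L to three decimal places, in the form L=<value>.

crossed belt: β = asin((r1+r2)/C) = asin(12/72) = 9.5941°
wrap1 = wrap2 = π + 2β = 199.1881°
tangent length = C·cosβ = 70.9930
L = (r1+r2)·wrap + 2·C·cosβ = 12·3.4765 + 2·70.9930 = 183.7038

L=183.704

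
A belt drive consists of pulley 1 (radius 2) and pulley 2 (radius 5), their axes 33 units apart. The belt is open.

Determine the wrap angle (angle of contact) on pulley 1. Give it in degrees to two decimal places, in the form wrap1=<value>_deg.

open belt: β = asin((r2−r1)/C) = asin(3/33) = 5.2159°
wrap1 = π − 2β = 169.5682°
wrap2 = π + 2β = 190.4318°

wrap1=169.57_deg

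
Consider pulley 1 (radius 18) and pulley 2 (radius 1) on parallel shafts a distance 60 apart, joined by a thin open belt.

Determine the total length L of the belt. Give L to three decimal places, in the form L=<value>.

open belt: β = asin((r2−r1)/C) = asin(-17/60) = -16.4592°
wrap1 = π − 2β = 212.9185°
wrap2 = π + 2β = 147.0815°
tangent length = C·cosβ = 57.5413
L = r1·wrap1 + r2·wrap2 + 2·C·cosβ = 18·3.7161 + 1·2.5671 + 2·57.5413 = 184.5400

L=184.540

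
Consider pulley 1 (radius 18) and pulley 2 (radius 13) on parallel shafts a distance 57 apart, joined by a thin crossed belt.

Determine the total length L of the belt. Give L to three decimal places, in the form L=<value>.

L=228.707

crossed belt: β = asin((r1+r2)/C) = asin(31/57) = 32.9468°
wrap1 = wrap2 = π + 2β = 245.8935°
tangent length = C·cosβ = 47.8330
L = (r1+r2)·wrap + 2·C·cosβ = 31·4.2917 + 2·47.8330 = 228.7073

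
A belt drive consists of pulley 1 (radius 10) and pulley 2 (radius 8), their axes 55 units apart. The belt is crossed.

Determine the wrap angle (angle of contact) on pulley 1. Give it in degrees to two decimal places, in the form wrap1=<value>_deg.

wrap1=218.21_deg

crossed belt: β = asin((r1+r2)/C) = asin(18/55) = 19.1033°
wrap1 = wrap2 = π + 2β = 218.2066°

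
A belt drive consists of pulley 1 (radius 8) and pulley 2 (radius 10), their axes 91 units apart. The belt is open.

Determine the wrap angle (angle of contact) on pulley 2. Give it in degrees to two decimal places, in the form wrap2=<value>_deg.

wrap2=182.52_deg

open belt: β = asin((r2−r1)/C) = asin(2/91) = 1.2593°
wrap1 = π − 2β = 177.4813°
wrap2 = π + 2β = 182.5187°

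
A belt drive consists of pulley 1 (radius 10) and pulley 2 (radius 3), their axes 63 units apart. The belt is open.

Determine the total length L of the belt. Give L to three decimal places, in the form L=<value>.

L=167.619

open belt: β = asin((r2−r1)/C) = asin(-7/63) = -6.3794°
wrap1 = π − 2β = 192.7587°
wrap2 = π + 2β = 167.2413°
tangent length = C·cosβ = 62.6099
L = r1·wrap1 + r2·wrap2 + 2·C·cosβ = 10·3.3643 + 3·2.9189 + 2·62.6099 = 167.6193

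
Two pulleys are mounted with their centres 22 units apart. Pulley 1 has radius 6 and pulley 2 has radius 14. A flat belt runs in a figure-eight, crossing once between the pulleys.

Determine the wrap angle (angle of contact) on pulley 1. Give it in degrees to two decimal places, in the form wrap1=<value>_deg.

wrap1=310.76_deg

crossed belt: β = asin((r1+r2)/C) = asin(20/22) = 65.3800°
wrap1 = wrap2 = π + 2β = 310.7600°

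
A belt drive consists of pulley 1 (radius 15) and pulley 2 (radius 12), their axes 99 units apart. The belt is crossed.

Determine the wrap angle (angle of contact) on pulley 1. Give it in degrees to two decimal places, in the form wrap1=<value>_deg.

crossed belt: β = asin((r1+r2)/C) = asin(27/99) = 15.8266°
wrap1 = wrap2 = π + 2β = 211.6532°

wrap1=211.65_deg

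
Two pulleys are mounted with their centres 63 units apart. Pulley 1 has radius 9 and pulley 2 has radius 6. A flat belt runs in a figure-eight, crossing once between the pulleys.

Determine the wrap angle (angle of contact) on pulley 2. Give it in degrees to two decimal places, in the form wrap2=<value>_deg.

crossed belt: β = asin((r1+r2)/C) = asin(15/63) = 13.7741°
wrap1 = wrap2 = π + 2β = 207.5483°

wrap2=207.55_deg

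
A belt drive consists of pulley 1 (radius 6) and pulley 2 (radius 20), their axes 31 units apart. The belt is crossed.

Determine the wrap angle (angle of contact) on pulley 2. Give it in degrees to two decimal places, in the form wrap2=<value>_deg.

crossed belt: β = asin((r1+r2)/C) = asin(26/31) = 57.0041°
wrap1 = wrap2 = π + 2β = 294.0082°

wrap2=294.01_deg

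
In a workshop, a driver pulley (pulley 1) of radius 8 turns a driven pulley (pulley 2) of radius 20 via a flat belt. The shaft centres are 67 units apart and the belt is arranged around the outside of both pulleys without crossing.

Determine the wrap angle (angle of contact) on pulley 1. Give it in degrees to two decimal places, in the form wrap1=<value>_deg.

open belt: β = asin((r2−r1)/C) = asin(12/67) = 10.3176°
wrap1 = π − 2β = 159.3648°
wrap2 = π + 2β = 200.6352°

wrap1=159.36_deg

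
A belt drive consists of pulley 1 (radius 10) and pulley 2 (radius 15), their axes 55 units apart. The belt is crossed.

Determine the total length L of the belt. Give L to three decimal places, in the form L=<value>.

crossed belt: β = asin((r1+r2)/C) = asin(25/55) = 27.0357°
wrap1 = wrap2 = π + 2β = 234.0714°
tangent length = C·cosβ = 48.9898
L = (r1+r2)·wrap + 2·C·cosβ = 25·4.0853 + 2·48.9898 = 200.1125

L=200.112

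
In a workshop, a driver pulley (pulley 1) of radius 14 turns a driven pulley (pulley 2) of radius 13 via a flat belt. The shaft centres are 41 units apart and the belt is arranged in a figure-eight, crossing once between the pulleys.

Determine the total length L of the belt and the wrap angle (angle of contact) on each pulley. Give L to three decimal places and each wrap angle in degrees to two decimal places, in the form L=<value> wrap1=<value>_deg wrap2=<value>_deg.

L=185.351 wrap1=262.38_deg wrap2=262.38_deg

crossed belt: β = asin((r1+r2)/C) = asin(27/41) = 41.1884°
wrap1 = wrap2 = π + 2β = 262.3767°
tangent length = C·cosβ = 30.8545
L = (r1+r2)·wrap + 2·C·cosβ = 27·4.5793 + 2·30.8545 = 185.3511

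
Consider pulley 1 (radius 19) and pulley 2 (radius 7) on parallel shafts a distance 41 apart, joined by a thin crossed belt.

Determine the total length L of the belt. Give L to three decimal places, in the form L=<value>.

L=180.804

crossed belt: β = asin((r1+r2)/C) = asin(26/41) = 39.3567°
wrap1 = wrap2 = π + 2β = 258.7134°
tangent length = C·cosβ = 31.7017
L = (r1+r2)·wrap + 2·C·cosβ = 26·4.5154 + 2·31.7017 = 180.8039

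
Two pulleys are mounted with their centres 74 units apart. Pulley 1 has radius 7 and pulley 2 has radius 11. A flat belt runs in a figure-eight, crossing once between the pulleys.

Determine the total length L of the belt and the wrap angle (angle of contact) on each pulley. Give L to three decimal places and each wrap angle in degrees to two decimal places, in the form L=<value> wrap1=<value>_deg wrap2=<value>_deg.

L=208.949 wrap1=208.16_deg wrap2=208.16_deg

crossed belt: β = asin((r1+r2)/C) = asin(18/74) = 14.0780°
wrap1 = wrap2 = π + 2β = 208.1561°
tangent length = C·cosβ = 71.7774
L = (r1+r2)·wrap + 2·C·cosβ = 18·3.6330 + 2·71.7774 = 208.9490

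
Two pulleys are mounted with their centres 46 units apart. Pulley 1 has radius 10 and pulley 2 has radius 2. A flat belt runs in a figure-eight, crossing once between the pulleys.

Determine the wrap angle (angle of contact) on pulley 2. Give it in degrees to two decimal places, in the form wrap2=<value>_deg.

crossed belt: β = asin((r1+r2)/C) = asin(12/46) = 15.1217°
wrap1 = wrap2 = π + 2β = 210.2433°

wrap2=210.24_deg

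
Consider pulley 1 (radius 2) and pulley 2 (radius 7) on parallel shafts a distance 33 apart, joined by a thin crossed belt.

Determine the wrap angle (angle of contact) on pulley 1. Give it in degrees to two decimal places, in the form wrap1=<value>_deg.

crossed belt: β = asin((r1+r2)/C) = asin(9/33) = 15.8266°
wrap1 = wrap2 = π + 2β = 211.6532°

wrap1=211.65_deg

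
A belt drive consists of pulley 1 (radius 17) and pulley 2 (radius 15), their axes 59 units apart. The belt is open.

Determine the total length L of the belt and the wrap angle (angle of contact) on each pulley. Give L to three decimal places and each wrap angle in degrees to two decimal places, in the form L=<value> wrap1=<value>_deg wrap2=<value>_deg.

L=218.599 wrap1=183.89_deg wrap2=176.11_deg

open belt: β = asin((r2−r1)/C) = asin(-2/59) = -1.9426°
wrap1 = π − 2β = 183.8852°
wrap2 = π + 2β = 176.1148°
tangent length = C·cosβ = 58.9661
L = r1·wrap1 + r2·wrap2 + 2·C·cosβ = 17·3.2094 + 15·3.0738 + 2·58.9661 = 218.5988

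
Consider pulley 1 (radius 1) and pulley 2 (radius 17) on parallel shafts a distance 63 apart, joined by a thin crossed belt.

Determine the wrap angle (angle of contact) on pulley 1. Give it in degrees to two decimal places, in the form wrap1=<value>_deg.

wrap1=213.20_deg

crossed belt: β = asin((r1+r2)/C) = asin(18/63) = 16.6015°
wrap1 = wrap2 = π + 2β = 213.2031°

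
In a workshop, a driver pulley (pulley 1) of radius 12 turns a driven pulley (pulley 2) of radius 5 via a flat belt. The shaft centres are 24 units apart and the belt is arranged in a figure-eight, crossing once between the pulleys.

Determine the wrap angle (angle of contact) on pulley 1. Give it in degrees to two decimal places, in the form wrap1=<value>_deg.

wrap1=270.20_deg

crossed belt: β = asin((r1+r2)/C) = asin(17/24) = 45.0995°
wrap1 = wrap2 = π + 2β = 270.1989°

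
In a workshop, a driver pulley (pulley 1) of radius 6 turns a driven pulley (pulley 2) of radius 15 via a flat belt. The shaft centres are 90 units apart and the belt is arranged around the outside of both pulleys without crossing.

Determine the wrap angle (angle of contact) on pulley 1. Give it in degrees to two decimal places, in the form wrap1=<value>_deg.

open belt: β = asin((r2−r1)/C) = asin(9/90) = 5.7392°
wrap1 = π − 2β = 168.5217°
wrap2 = π + 2β = 191.4783°

wrap1=168.52_deg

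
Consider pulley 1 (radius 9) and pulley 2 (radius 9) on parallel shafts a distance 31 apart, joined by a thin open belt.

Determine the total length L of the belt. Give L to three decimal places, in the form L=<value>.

L=118.549

open belt: β = asin((r2−r1)/C) = asin(0/31) = 0.0000°
wrap1 = π − 2β = 180.0000°
wrap2 = π + 2β = 180.0000°
tangent length = C·cosβ = 31.0000
L = r1·wrap1 + r2·wrap2 + 2·C·cosβ = 9·3.1416 + 9·3.1416 + 2·31.0000 = 118.5487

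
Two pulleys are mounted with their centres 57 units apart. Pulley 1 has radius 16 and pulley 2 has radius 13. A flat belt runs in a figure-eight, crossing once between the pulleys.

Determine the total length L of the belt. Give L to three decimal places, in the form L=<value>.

L=220.207

crossed belt: β = asin((r1+r2)/C) = asin(29/57) = 30.5821°
wrap1 = wrap2 = π + 2β = 241.1641°
tangent length = C·cosβ = 49.0714
L = (r1+r2)·wrap + 2·C·cosβ = 29·4.2091 + 2·49.0714 = 220.2069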